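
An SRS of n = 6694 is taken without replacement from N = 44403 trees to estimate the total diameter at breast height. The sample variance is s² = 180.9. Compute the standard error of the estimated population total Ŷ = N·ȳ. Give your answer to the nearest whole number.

Var(Ŷ) = N²·Var(ȳ) = N²·(1 − n/N)·s²/n.
f = 6694/44403 = 0.15075558; Var(ȳ) = 0.84924442·180.9/6694 = 0.022950152.
Var(Ŷ) = 44403² · 0.022950152 = 4.5249126 × 10^7.
SE(Ŷ) = √(4.5249126 × 10^7) = 6727.

6727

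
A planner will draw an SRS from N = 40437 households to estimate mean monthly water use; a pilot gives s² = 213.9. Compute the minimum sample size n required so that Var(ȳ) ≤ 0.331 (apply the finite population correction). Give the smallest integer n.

Without fpc, n₀ = s²/D = 213.9/0.331 = 646.2236.
With fpc, (1 − n/N)·s²/n ≤ D requires n ≥ n₀/(1 + n₀/N) = 646.2236/(1 + 646.2236/40437) = 636.0587.
Rounding up, n = 637.

637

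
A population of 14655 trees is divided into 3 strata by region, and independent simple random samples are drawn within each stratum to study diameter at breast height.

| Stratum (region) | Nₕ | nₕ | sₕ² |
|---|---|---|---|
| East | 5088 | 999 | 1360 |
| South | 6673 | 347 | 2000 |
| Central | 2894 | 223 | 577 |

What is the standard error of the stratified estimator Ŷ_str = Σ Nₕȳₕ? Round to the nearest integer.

17077

Var(Ŷ_str) = Σₕ Nₕ²(1 − fₕ)sₕ²/nₕ.
East: 5088²·(1 − 999/5088)·1360/999 = 2.8322894 × 10^7.
South: 6673²·(1 − 347/6673)·2000/347 = 2.4330489 × 10^8.
Central: 2894²·(1 − 223/2894)·577/223 = 2.0000616 × 10^7.
Sum = 2.916284 × 10^8.
SE = √(2.916284 × 10^8) = 17077.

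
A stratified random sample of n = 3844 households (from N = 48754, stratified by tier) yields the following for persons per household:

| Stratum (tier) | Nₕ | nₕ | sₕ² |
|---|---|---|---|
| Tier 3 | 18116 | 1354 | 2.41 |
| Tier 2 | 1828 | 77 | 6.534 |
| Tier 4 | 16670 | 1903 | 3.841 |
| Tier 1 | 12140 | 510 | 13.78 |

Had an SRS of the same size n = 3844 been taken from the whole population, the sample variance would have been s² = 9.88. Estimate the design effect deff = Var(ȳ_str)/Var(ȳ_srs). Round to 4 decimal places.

Var(ȳ_str) = Σ Wₕ²(1−fₕ)sₕ²/nₕ with Wₕ = Nₕ/48754:
  Tier 3: (18116/48754)²·(1−1354/18116)·2.41/1354 = 2.273872 × 10^-4
  Tier 2: (1828/48754)²·(1−77/1828)·6.534/77 = 1.1426948 × 10^-4
  Tier 4: (16670/48754)²·(1−1903/16670)·3.841/1903 = 2.0903205 × 10^-4
  Tier 1: (12140/48754)²·(1−510/12140)·13.78/510 = 0.0016049331
  → Var(ȳ_str) = 0.0021556218.
Var(ȳ_srs) = (1 − 3844/48754)·9.88/3844 = 0.0023675893.
deff = 0.0021556218 / 0.0023675893 = 0.9105.

0.9105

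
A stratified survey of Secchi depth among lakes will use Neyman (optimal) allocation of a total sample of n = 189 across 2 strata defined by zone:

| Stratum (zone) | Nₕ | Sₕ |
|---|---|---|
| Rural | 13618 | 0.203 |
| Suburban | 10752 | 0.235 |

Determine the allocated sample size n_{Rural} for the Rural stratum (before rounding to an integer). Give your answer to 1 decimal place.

98.7

Neyman allocation: nₕ = n·NₕSₕ / Σⱼ NⱼSⱼ.
Σ NⱼSⱼ = 13618·0.203 + 10752·0.235 = 5291.174.
n_{Rural} = 189·13618·0.203 / 5291.174 = 98.7.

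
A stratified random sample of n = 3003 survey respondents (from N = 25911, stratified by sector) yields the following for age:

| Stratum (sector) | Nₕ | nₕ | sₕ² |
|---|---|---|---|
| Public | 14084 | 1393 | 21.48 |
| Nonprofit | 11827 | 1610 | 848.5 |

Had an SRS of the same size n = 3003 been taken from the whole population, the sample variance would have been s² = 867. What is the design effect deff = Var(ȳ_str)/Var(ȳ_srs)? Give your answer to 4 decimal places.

Var(ȳ_str) = Σ Wₕ²(1−fₕ)sₕ²/nₕ with Wₕ = Nₕ/25911:
  Public: (14084/25911)²·(1−1393/14084)·21.48/1393 = 0.0041052222
  Nonprofit: (11827/25911)²·(1−1610/11827)·848.5/1610 = 0.094853992
  → Var(ȳ_str) = 0.098959214.
Var(ȳ_srs) = (1 − 3003/25911)·867/3003 = 0.2552506.
deff = 0.098959214 / 0.2552506 = 0.3877.

0.3877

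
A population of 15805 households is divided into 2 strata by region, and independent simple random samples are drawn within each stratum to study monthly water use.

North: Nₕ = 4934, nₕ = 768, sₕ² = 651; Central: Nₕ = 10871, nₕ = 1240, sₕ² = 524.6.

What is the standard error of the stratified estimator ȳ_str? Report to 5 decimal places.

0.49706

Var(ȳ_str) = Σₕ Wₕ²(1 − fₕ)sₕ²/nₕ with Wₕ = Nₕ/N, N = 15805.
North: Wₕ = 0.31217969; term = 0.31217969²·(1 − 0.15565464)·651/768 = 0.069750798.
Central: Wₕ = 0.68782031; term = 0.68782031²·(1 − 0.11406494)·524.6/1240 = 0.17732031.
Sum = 0.24707111.
SE = √(0.24707111) = 0.49706.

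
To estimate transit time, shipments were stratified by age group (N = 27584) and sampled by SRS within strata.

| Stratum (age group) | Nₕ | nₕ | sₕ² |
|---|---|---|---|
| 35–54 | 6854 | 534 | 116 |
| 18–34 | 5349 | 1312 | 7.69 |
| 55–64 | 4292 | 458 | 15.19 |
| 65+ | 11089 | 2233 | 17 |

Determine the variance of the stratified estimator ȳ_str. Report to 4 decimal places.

0.0142

Var(ȳ_str) = Σₕ Wₕ²(1 − fₕ)sₕ²/nₕ with Wₕ = Nₕ/N, N = 27584.
35–54: Wₕ = 0.24847738; term = 0.24847738²·(1 − 0.07791071)·116/534 = 0.012366973.
18–34: Wₕ = 0.19391676; term = 0.19391676²·(1 − 0.24527949)·7.69/1312 = 1.6634485 × 10^-4.
55–64: Wₕ = 0.15559745; term = 0.15559745²·(1 − 0.10671016)·15.19/458 = 7.172815 × 10^-4.
65+: Wₕ = 0.40200841; term = 0.40200841²·(1 − 0.20137073)·17/2233 = 9.8259761 × 10^-4.
Sum = 0.014233197.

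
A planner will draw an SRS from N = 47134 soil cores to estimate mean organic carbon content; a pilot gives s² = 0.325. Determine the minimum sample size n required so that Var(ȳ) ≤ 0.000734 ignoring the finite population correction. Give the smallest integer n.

443

Without fpc, n₀ = s²/D = 0.325/0.000734 = 442.7793.
Rounding up, n = 443.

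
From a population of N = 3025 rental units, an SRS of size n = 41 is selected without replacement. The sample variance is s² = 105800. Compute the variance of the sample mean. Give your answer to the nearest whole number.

2546

Under SRS without replacement, Var(ȳ) = (1 − f)·s²/n with f = n/N = 41/3025 = 0.01355372.
Var(ȳ) = (1 − 0.01355372)·105800/41 = 0.98644628·2580.4878 = 2545.5126.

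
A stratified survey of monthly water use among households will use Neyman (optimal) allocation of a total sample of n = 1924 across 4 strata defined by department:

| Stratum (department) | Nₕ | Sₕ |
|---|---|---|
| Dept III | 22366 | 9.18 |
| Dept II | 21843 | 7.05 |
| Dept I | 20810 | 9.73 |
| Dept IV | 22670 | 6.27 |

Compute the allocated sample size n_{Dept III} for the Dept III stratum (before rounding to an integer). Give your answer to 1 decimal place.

Neyman allocation: nₕ = n·NₕSₕ / Σⱼ NⱼSⱼ.
Σ NⱼSⱼ = 22366·9.18 + 21843·7.05 + 20810·9.73 + 22670·6.27 = 703935.23.
n_{Dept III} = 1924·22366·9.18 / 703935.23 = 561.2.

561.2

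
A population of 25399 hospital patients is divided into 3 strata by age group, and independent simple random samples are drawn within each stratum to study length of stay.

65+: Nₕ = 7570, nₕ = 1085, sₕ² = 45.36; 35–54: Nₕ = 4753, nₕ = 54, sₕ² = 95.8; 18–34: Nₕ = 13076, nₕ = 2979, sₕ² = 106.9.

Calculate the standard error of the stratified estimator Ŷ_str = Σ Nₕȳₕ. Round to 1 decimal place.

Var(Ŷ_str) = Σₕ Nₕ²(1 − fₕ)sₕ²/nₕ.
65+: 7570²·(1 − 1085/7570)·45.36/1085 = 2.0523393 × 10^6.
35–54: 4753²·(1 − 54/4753)·95.8/54 = 3.9622786 × 10^7.
18–34: 13076²·(1 − 2979/13076)·106.9/2979 = 4.7377754 × 10^6.
Sum = 4.6412901 × 10^7.
SE = √(4.6412901 × 10^7) = 6812.7.

6812.7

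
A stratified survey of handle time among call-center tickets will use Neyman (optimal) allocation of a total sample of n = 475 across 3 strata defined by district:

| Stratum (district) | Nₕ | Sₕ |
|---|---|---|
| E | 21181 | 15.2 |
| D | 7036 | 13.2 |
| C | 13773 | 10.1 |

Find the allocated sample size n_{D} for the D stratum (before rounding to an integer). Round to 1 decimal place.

Neyman allocation: nₕ = n·NₕSₕ / Σⱼ NⱼSⱼ.
Σ NⱼSⱼ = 21181·15.2 + 7036·13.2 + 13773·10.1 = 553933.7.
n_{D} = 475·7036·13.2 / 553933.7 = 79.6.

79.6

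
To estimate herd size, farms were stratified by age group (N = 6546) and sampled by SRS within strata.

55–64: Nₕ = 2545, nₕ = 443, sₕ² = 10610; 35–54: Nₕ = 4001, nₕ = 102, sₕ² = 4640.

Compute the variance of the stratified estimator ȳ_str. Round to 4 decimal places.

Var(ȳ_str) = Σₕ Wₕ²(1 − fₕ)sₕ²/nₕ with Wₕ = Nₕ/N, N = 6546.
55–64: Wₕ = 0.38878705; term = 0.38878705²·(1 − 0.17406680)·10610/443 = 2.9900617.
35–54: Wₕ = 0.61121295; term = 0.61121295²·(1 − 0.02549363)·4640/102 = 16.56104.
Sum = 19.551102.

19.5511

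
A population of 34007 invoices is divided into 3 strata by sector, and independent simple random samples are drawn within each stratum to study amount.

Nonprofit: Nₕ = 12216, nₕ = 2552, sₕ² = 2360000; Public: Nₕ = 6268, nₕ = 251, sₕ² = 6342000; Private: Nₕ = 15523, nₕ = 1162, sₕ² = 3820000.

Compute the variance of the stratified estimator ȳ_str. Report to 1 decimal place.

1552.1

Var(ȳ_str) = Σₕ Wₕ²(1 − fₕ)sₕ²/nₕ with Wₕ = Nₕ/N, N = 34007.
Nonprofit: Wₕ = 0.35922016; term = 0.35922016²·(1 − 0.20890635)·2360000/2552 = 94.401878.
Public: Wₕ = 0.18431499; term = 0.18431499²·(1 − 0.04004467)·6342000/251 = 823.99556.
Private: Wₕ = 0.45646485; term = 0.45646485²·(1 − 0.07485666)·3820000/1162 = 633.69595.
Sum = 1552.0934.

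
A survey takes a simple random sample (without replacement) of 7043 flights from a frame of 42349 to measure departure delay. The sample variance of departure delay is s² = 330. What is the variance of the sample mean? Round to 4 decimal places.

0.0391

Under SRS without replacement, Var(ȳ) = (1 − f)·s²/n with f = n/N = 7043/42349 = 0.16630853.
Var(ȳ) = (1 − 0.16630853)·330/7043 = 0.83369147·0.046855033 = 0.039062642.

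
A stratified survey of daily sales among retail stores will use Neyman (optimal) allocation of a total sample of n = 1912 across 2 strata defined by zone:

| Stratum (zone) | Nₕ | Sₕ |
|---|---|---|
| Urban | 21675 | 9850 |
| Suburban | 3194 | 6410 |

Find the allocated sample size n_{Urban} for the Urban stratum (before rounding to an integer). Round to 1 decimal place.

Neyman allocation: nₕ = n·NₕSₕ / Σⱼ NⱼSⱼ.
Σ NⱼSⱼ = 21675·9850 + 3194·6410 = 2.3397229 × 10^8.
n_{Urban} = 1912·21675·9850 / (2.3397229 × 10^8) = 1744.7.

1744.7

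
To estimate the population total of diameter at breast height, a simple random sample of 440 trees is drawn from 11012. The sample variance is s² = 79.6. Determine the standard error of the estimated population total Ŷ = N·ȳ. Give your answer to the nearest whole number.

4589

Var(Ŷ) = N²·Var(ȳ) = N²·(1 − n/N)·s²/n.
f = 440/11012 = 0.03995641; Var(ȳ) = 0.96004359·79.6/440 = 0.17368061.
Var(Ŷ) = 11012² · 0.17368061 = 2.1061231 × 10^7.
SE(Ŷ) = √(2.1061231 × 10^7) = 4589.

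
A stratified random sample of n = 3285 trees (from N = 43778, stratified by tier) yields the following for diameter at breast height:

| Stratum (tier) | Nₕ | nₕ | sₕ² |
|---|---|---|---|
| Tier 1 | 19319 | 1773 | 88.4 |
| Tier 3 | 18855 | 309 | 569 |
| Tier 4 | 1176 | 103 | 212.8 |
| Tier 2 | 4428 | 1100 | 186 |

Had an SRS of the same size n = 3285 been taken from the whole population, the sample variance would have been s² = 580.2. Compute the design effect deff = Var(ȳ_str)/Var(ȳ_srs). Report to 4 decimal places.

2.1269

Var(ȳ_str) = Σ Wₕ²(1−fₕ)sₕ²/nₕ with Wₕ = Nₕ/43778:
  Tier 1: (19319/43778)²·(1−1773/19319)·88.4/1773 = 0.0088184948
  Tier 3: (18855/43778)²·(1−309/18855)·569/309 = 0.33598412
  Tier 4: (1176/43778)²·(1−103/1176)·212.8/103 = 0.0013602841
  Tier 2: (4428/43778)²·(1−1100/4428)·186/1100 = 0.0013001676
  → Var(ȳ_str) = 0.34746307.
Var(ȳ_srs) = (1 − 3285/43778)·580.2/3285 = 0.16336777.
deff = 0.34746307 / 0.16336777 = 2.1269.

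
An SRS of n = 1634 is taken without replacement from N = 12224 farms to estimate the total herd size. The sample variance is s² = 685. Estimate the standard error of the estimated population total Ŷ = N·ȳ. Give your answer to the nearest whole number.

7367

Var(Ŷ) = N²·Var(ȳ) = N²·(1 − n/N)·s²/n.
f = 1634/12224 = 0.13367147; Var(ȳ) = 0.86632853·685/1634 = 0.36317934.
Var(Ŷ) = 12224² · 0.36317934 = 5.42685 × 10^7.
SE(Ŷ) = √(5.42685 × 10^7) = 7367.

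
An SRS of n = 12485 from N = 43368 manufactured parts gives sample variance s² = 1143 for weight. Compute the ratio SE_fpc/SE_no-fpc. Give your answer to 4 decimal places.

0.8439

f = n/N = 12485/43368 = 0.28788508.
SE_no-fpc = √(s²/n) = 0.30257207; SE_fpc = √((1−f)s²/n) = 0.2553312.
Ratio = √(1−f) = 0.84386902.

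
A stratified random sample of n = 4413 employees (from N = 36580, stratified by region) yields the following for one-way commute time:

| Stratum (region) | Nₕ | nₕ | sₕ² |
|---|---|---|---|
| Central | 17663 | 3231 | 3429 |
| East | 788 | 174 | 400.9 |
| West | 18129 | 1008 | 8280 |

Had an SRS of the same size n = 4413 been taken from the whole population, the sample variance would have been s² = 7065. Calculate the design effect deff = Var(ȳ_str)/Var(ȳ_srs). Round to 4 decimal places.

1.4976

Var(ȳ_str) = Σ Wₕ²(1−fₕ)sₕ²/nₕ with Wₕ = Nₕ/36580:
  Central: (17663/36580)²·(1−3231/17663)·3429/3231 = 0.2021781
  East: (788/36580)²·(1−174/788)·400.9/174 = 8.3309398 × 10^-4
  West: (18129/36580)²·(1−1008/18129)·8280/1008 = 1.9053966
  → Var(ȳ_str) = 2.1084078.
Var(ȳ_srs) = (1 − 4413/36580)·7065/4413 = 1.4078134.
deff = 2.1084078 / 1.4078134 = 1.4976.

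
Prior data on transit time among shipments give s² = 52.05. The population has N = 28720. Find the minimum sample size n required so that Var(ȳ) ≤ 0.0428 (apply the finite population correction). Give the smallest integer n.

Without fpc, n₀ = s²/D = 52.05/0.0428 = 1216.1215.
With fpc, (1 − n/N)·s²/n ≤ D requires n ≥ n₀/(1 + n₀/N) = 1216.1215/(1 + 1216.1215/28720) = 1166.7179.
Rounding up, n = 1167.

1167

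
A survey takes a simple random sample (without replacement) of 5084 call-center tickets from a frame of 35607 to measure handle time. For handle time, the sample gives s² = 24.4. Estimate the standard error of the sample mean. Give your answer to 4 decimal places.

0.0641

Under SRS without replacement, Var(ȳ) = (1 − f)·s²/n with f = n/N = 5084/35607 = 0.14278091.
Var(ȳ) = (1 − 0.14278091)·24.4/5084 = 0.85721909·0.0047993706 = 0.0041141121.
SE(ȳ) = √(0.0041141121) = 0.0641.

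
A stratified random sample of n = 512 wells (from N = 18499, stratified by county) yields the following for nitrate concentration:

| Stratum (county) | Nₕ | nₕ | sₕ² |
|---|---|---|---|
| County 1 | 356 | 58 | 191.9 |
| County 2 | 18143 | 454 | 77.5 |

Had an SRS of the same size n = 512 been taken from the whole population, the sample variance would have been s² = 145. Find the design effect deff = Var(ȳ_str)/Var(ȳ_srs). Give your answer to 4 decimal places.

0.5851

Var(ȳ_str) = Σ Wₕ²(1−fₕ)sₕ²/nₕ with Wₕ = Nₕ/18499:
  County 1: (356/18499)²·(1−58/356)·191.9/58 = 0.0010256915
  County 2: (18143/18499)²·(1−454/18143)·77.5/454 = 0.16008909
  → Var(ȳ_str) = 0.16111478.
Var(ȳ_srs) = (1 − 512/18499)·145/512 = 0.27536486.
deff = 0.16111478 / 0.27536486 = 0.5851.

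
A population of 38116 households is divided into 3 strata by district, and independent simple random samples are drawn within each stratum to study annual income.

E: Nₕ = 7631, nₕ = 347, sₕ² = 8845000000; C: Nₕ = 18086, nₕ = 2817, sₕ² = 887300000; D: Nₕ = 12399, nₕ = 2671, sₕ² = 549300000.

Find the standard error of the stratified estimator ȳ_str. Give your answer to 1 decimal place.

1025.8

Var(ȳ_str) = Σₕ Wₕ²(1 − fₕ)sₕ²/nₕ with Wₕ = Nₕ/N, N = 38116.
E: Wₕ = 0.20020464; term = 0.20020464²·(1 − 0.04547242)·8845000000/347 = 975225.65.
C: Wₕ = 0.47449890; term = 0.47449890²·(1 − 0.15575583)·887300000/2817 = 59871.773.
D: Wₕ = 0.32529646; term = 0.32529646²·(1 − 0.21542060)·549300000/2671 = 17073.844.
Sum = 1.0521713 × 10^6.
SE = √(1.0521713 × 10^6) = 1025.8.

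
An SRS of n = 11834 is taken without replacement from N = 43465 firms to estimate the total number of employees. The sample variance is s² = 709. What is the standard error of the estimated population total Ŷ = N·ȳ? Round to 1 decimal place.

Var(Ŷ) = N²·Var(ȳ) = N²·(1 − n/N)·s²/n.
f = 11834/43465 = 0.27226504; Var(ȳ) = 0.72773496·709/11834 = 0.043600142.
Var(Ŷ) = 43465² · 0.043600142 = 8.236966 × 10^7.
SE(Ŷ) = √(8.236966 × 10^7) = 9075.8.

9075.8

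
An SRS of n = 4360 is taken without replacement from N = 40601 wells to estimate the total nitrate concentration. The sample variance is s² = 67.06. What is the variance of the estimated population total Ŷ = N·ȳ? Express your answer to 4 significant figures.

Var(Ŷ) = N²·Var(ȳ) = N²·(1 − n/N)·s²/n.
f = 4360/40601 = 0.10738652; Var(ȳ) = 0.89261348·67.06/4360 = 0.01372905.
Var(Ŷ) = 40601² · 0.01372905 = 2.2631532 × 10^7.

2.263 × 10^7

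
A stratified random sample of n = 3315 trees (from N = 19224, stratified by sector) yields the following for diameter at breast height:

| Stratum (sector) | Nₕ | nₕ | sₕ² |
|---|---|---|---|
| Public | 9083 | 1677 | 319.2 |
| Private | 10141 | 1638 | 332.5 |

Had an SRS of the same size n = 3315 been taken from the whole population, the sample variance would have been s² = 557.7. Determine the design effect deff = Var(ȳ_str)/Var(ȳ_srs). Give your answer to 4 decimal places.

Var(ȳ_str) = Σ Wₕ²(1−fₕ)sₕ²/nₕ with Wₕ = Nₕ/19224:
  Public: (9083/19224)²·(1−1677/9083)·319.2/1677 = 0.034646178
  Private: (10141/19224)²·(1−1638/10141)·332.5/1638 = 0.047363436
  → Var(ȳ_str) = 0.082009614.
Var(ȳ_srs) = (1 − 3315/19224)·557.7/3315 = 0.13922468.
deff = 0.082009614 / 0.13922468 = 0.5890.

0.5890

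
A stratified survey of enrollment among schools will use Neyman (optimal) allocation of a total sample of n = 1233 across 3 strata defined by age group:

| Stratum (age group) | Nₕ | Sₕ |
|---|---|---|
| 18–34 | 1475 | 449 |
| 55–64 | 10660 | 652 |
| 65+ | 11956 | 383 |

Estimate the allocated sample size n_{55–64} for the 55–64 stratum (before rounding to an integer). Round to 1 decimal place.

702.9

Neyman allocation: nₕ = n·NₕSₕ / Σⱼ NⱼSⱼ.
Σ NⱼSⱼ = 1475·449 + 10660·652 + 11956·383 = 1.2191743 × 10^7.
n_{55–64} = 1233·10660·652 / (1.2191743 × 10^7) = 702.9.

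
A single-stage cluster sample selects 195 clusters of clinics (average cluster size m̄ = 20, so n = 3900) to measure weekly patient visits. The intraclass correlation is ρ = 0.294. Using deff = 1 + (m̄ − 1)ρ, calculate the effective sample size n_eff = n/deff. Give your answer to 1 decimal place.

deff = 1 + (20 − 1)·0.294 = 1 + 5.586 = 6.586.
n_eff = 3900 / 6.586 = 592.2.

592.2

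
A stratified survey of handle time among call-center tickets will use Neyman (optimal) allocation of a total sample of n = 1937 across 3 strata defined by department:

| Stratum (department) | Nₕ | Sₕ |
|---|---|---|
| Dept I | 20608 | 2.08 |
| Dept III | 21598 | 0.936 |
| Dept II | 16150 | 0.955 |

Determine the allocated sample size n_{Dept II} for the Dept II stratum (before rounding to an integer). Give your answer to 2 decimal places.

380.55

Neyman allocation: nₕ = n·NₕSₕ / Σⱼ NⱼSⱼ.
Σ NⱼSⱼ = 20608·2.08 + 21598·0.936 + 16150·0.955 = 78503.618.
n_{Dept II} = 1937·16150·0.955 / 78503.618 = 380.55.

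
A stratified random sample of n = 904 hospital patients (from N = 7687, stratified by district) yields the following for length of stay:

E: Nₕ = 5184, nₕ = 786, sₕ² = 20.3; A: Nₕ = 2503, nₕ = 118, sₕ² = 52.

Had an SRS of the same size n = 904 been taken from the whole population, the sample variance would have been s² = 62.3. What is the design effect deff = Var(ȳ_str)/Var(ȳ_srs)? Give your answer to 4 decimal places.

Var(ȳ_str) = Σ Wₕ²(1−fₕ)sₕ²/nₕ with Wₕ = Nₕ/7687:
  E: (5184/7687)²·(1−786/5184)·20.3/786 = 0.0099650607
  A: (2503/7687)²·(1−118/2503)·52/118 = 0.044520169
  → Var(ȳ_str) = 0.05448523.
Var(ȳ_srs) = (1 − 904/7687)·62.3/904 = 0.060811337.
deff = 0.05448523 / 0.060811337 = 0.8960.

0.8960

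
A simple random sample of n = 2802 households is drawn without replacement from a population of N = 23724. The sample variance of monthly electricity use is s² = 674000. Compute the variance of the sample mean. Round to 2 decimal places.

Under SRS without replacement, Var(ȳ) = (1 − f)·s²/n with f = n/N = 2802/23724 = 0.11810824.
Var(ȳ) = (1 − 0.11810824)·674000/2802 = 0.88189176·240.54247 = 212.13242.

212.13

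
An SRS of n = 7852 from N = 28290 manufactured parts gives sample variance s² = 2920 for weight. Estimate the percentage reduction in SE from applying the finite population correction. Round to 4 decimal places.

f = n/N = 7852/28290 = 0.27755391.
SE_no-fpc = √(s²/n) = 0.60981946; SE_fpc = √((1−f)s²/n) = 0.51832721.
Ratio = √(1−f) = 0.84996829. Reduction = 100·(1 − 0.84996829) = 15.0032%.

15.0032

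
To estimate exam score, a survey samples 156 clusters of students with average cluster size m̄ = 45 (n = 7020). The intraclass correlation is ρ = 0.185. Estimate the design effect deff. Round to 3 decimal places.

9.140

deff = 1 + (45 − 1)·0.185 = 1 + 8.14 = 9.14.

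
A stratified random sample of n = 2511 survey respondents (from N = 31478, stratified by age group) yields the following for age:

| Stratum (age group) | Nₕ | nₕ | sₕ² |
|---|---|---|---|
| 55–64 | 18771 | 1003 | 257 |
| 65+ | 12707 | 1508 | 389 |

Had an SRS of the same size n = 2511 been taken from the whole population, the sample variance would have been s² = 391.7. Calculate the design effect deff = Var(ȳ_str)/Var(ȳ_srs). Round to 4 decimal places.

0.8589

Var(ȳ_str) = Σ Wₕ²(1−fₕ)sₕ²/nₕ with Wₕ = Nₕ/31478:
  55–64: (18771/31478)²·(1−1003/18771)·257/1003 = 0.086246977
  65+: (12707/31478)²·(1−1508/12707)·389/1508 = 0.037047275
  → Var(ȳ_str) = 0.12329425.
Var(ȳ_srs) = (1 − 2511/31478)·391.7/2511 = 0.14355002.
deff = 0.12329425 / 0.14355002 = 0.8589.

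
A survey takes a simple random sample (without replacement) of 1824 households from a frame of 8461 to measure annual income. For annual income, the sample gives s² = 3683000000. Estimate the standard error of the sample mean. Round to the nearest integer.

1259

Under SRS without replacement, Var(ȳ) = (1 − f)·s²/n with f = n/N = 1824/8461 = 0.21557735.
Var(ȳ) = (1 − 0.21557735)·3683000000/1824 = 0.78442265·2.0191886 × 10^6 = 1.5838973 × 10^6.
SE(ȳ) = √(1.5838973 × 10^6) = 1259.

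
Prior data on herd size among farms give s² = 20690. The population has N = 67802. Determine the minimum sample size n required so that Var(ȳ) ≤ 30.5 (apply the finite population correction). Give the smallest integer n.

Without fpc, n₀ = s²/D = 20690/30.5 = 678.3607.
With fpc, (1 − n/N)·s²/n ≤ D requires n ≥ n₀/(1 + n₀/N) = 678.3607/(1 + 678.3607/67802) = 671.6409.
Rounding up, n = 672.

672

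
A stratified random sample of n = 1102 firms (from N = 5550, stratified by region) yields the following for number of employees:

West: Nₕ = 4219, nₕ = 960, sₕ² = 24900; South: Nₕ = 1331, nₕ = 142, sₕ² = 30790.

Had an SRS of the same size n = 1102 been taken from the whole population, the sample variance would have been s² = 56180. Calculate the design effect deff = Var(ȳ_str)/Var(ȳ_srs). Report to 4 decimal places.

Var(ȳ_str) = Σ Wₕ²(1−fₕ)sₕ²/nₕ with Wₕ = Nₕ/5550:
  West: (4219/5550)²·(1−960/4219)·24900/960 = 11.578066
  South: (1331/5550)²·(1−142/1331)·30790/142 = 11.140259
  → Var(ȳ_str) = 22.718325.
Var(ȳ_srs) = (1 − 1102/5550)·56180/1102 = 40.857514.
deff = 22.718325 / 40.857514 = 0.5560.

0.5560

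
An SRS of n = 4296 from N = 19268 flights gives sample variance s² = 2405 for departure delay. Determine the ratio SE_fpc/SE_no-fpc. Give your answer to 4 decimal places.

f = n/N = 4296/19268 = 0.22296035.
SE_no-fpc = √(s²/n) = 0.74821327; SE_fpc = √((1−f)s²/n) = 0.65954889.
Ratio = √(1−f) = 0.88149853.

0.8815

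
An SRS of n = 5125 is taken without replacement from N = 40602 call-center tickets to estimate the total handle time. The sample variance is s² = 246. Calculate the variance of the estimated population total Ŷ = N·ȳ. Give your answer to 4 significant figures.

6.914 × 10^7

Var(Ŷ) = N²·Var(ȳ) = N²·(1 − n/N)·s²/n.
f = 5125/40602 = 0.12622531; Var(ȳ) = 0.87377469·246/5125 = 0.041941185.
Var(Ŷ) = 40602² · 0.041941185 = 6.9140983 × 10^7.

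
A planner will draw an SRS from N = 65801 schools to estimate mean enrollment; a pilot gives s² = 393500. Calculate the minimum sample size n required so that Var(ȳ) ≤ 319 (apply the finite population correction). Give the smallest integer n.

1211

Without fpc, n₀ = s²/D = 393500/319 = 1233.5423.
With fpc, (1 − n/N)·s²/n ≤ D requires n ≥ n₀/(1 + n₀/N) = 1233.5423/(1 + 1233.5423/65801) = 1210.8432.
Rounding up, n = 1211.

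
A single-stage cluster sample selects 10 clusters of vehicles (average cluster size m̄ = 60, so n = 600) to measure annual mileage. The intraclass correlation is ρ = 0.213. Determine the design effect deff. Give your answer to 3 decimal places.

13.567

deff = 1 + (60 − 1)·0.213 = 1 + 12.567 = 13.567.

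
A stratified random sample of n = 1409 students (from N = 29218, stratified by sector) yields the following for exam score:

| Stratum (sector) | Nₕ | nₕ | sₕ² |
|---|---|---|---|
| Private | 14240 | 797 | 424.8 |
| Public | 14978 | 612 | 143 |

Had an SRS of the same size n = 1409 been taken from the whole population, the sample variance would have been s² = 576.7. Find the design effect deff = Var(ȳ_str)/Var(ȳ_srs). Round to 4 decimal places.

Var(ȳ_str) = Σ Wₕ²(1−fₕ)sₕ²/nₕ with Wₕ = Nₕ/29218:
  Private: (14240/29218)²·(1−797/14240)·424.8/797 = 0.11951747
  Public: (14978/29218)²·(1−612/14978)·143/612 = 0.058894309
  → Var(ȳ_str) = 0.17841178.
Var(ȳ_srs) = (1 − 1409/29218)·576.7/1409 = 0.38955954.
deff = 0.17841178 / 0.38955954 = 0.4580.

0.4580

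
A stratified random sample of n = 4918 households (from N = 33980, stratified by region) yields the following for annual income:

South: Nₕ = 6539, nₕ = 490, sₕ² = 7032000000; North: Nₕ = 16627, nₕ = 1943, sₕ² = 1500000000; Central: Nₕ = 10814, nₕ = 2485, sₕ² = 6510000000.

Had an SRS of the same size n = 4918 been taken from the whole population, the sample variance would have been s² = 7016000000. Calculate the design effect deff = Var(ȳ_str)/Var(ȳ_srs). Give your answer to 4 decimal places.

0.7042

Var(ȳ_str) = Σ Wₕ²(1−fₕ)sₕ²/nₕ with Wₕ = Nₕ/33980:
  South: (6539/33980)²·(1−490/6539)·7032000000/490 = 491621.6
  North: (16627/33980)²·(1−1943/16627)·1500000000/1943 = 163241.28
  Central: (10814/33980)²·(1−2485/10814)·6510000000/2485 = 204355.85
  → Var(ȳ_str) = 859218.73.
Var(ȳ_srs) = (1 − 4918/33980)·7016000000/4918 = 1.2201218 × 10^6.
deff = 859218.73 / (1.2201218 × 10^6) = 0.7042.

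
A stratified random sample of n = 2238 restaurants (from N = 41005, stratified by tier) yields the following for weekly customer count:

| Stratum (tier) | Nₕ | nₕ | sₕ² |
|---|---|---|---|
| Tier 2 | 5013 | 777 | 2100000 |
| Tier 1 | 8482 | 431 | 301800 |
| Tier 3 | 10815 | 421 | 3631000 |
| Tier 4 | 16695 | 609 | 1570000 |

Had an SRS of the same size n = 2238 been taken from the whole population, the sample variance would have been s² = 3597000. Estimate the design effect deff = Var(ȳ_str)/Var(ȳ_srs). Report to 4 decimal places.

Var(ȳ_str) = Σ Wₕ²(1−fₕ)sₕ²/nₕ with Wₕ = Nₕ/41005:
  Tier 2: (5013/41005)²·(1−777/5013)·2100000/777 = 34.133302
  Tier 1: (8482/41005)²·(1−431/8482)·301800/431 = 28.439138
  Tier 3: (10815/41005)²·(1−421/10815)·3631000/421 = 576.6068
  Tier 4: (16695/41005)²·(1−609/16695)·1570000/609 = 411.75911
  → Var(ȳ_str) = 1050.9384.
Var(ȳ_srs) = (1 − 2238/41005)·3597000/2238 = 1519.5176.
deff = 1050.9384 / 1519.5176 = 0.6916.

0.6916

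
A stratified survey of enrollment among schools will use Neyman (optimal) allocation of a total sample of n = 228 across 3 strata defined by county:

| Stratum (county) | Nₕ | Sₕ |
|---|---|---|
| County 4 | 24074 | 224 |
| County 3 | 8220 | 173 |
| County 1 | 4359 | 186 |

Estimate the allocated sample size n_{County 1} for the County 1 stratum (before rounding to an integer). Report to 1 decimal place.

Neyman allocation: nₕ = n·NₕSₕ / Σⱼ NⱼSⱼ.
Σ NⱼSⱼ = 24074·224 + 8220·173 + 4359·186 = 7.62541 × 10^6.
n_{County 1} = 228·4359·186 / (7.62541 × 10^6) = 24.2.

24.2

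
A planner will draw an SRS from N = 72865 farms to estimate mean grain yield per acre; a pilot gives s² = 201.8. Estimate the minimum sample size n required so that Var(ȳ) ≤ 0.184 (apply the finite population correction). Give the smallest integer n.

Without fpc, n₀ = s²/D = 201.8/0.184 = 1096.7391.
With fpc, (1 − n/N)·s²/n ≤ D requires n ≥ n₀/(1 + n₀/N) = 1096.7391/(1 + 1096.7391/72865) = 1080.4761.
Rounding up, n = 1081.

1081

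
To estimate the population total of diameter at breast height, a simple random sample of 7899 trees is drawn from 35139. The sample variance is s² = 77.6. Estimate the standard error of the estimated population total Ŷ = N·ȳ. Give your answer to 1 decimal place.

Var(Ŷ) = N²·Var(ȳ) = N²·(1 − n/N)·s²/n.
f = 7899/35139 = 0.22479297; Var(ȳ) = 0.77520703·77.6/7899 = 0.0076156559.
Var(Ŷ) = 35139² · 0.0076156559 = 9.403426 × 10^6.
SE(Ŷ) = √(9.403426 × 10^6) = 3066.5.

3066.5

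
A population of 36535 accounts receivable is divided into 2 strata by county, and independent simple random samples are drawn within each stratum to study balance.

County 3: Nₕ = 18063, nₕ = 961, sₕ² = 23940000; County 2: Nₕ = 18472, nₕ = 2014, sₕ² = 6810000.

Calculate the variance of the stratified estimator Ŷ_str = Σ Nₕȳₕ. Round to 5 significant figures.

Var(Ŷ_str) = Σₕ Nₕ²(1 − fₕ)sₕ²/nₕ.
County 3: 18063²·(1 − 961/18063)·23940000/961 = 7.6955124 × 10^12.
County 2: 18472²·(1 − 2014/18472)·6810000/2014 = 1.0279657 × 10^12.
Sum = 8.7234781 × 10^12.

8.7235 × 10^12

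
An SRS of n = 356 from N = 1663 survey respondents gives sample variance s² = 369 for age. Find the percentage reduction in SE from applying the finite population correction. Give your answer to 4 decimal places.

f = n/N = 356/1663 = 0.21407096.
SE_no-fpc = √(s²/n) = 1.0180947; SE_fpc = √((1−f)s²/n) = 0.90256784.
Ratio = √(1−f) = 0.88652639. Reduction = 100·(1 − 0.88652639) = 11.3474%.

11.3474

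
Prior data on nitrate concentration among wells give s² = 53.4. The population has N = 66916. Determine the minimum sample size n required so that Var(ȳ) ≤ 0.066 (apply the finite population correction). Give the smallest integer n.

800

Without fpc, n₀ = s²/D = 53.4/0.066 = 809.0909.
With fpc, (1 − n/N)·s²/n ≤ D requires n ≥ n₀/(1 + n₀/N) = 809.0909/(1 + 809.0909/66916) = 799.4249.
Rounding up, n = 800.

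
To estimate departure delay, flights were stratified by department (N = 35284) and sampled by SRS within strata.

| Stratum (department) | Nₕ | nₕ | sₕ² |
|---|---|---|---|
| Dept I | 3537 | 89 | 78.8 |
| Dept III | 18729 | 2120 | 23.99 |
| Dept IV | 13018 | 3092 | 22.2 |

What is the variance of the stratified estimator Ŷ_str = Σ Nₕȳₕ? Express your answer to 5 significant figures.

Var(Ŷ_str) = Σₕ Nₕ²(1 − fₕ)sₕ²/nₕ.
Dept I: 3537²·(1 − 89/3537)·78.8/89 = 1.0797881 × 10^7.
Dept III: 18729²·(1 − 2120/18729)·23.99/2120 = 3.5200794 × 10^6.
Dept IV: 13018²·(1 − 3092/13018)·22.2/3092 = 927752.27.
Sum = 1.5245713 × 10^7.

1.5246 × 10^7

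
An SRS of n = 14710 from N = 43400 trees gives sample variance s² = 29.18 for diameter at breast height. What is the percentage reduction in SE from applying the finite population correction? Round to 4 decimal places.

f = n/N = 14710/43400 = 0.33894009.
SE_no-fpc = √(s²/n) = 0.044538574; SE_fpc = √((1−f)s²/n) = 0.036212351.
Ratio = √(1−f) = 0.81305591. Reduction = 100·(1 − 0.81305591) = 18.6944%.

18.6944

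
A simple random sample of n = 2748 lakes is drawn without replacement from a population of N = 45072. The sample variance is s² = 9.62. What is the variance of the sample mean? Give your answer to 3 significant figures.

Under SRS without replacement, Var(ȳ) = (1 − f)·s²/n with f = n/N = 2748/45072 = 0.06096912.
Var(ȳ) = (1 − 0.06096912)·9.62/2748 = 0.93903088·0.0035007278 = 0.0032872915.

0.00329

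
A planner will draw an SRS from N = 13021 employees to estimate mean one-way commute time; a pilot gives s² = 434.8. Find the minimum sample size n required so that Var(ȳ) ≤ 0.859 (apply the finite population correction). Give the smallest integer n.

Without fpc, n₀ = s²/D = 434.8/0.859 = 506.1700.
With fpc, (1 − n/N)·s²/n ≤ D requires n ≥ n₀/(1 + n₀/N) = 506.1700/(1 + 506.1700/13021) = 487.2297.
Rounding up, n = 488.

488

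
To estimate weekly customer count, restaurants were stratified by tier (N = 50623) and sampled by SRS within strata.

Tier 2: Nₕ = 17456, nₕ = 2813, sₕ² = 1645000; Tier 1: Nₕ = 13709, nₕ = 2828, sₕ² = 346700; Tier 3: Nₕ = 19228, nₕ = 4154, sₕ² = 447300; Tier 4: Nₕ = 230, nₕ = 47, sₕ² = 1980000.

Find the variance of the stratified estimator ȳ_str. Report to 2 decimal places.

Var(ȳ_str) = Σₕ Wₕ²(1 − fₕ)sₕ²/nₕ with Wₕ = Nₕ/N, N = 50623.
Tier 2: Wₕ = 0.34482350; term = 0.34482350²·(1 − 0.16114803)·1645000/2813 = 58.327748.
Tier 1: Wₕ = 0.27080576; term = 0.27080576²·(1 − 0.20628784)·346700/2828 = 7.1359741.
Tier 3: Wₕ = 0.37982735; term = 0.37982735²·(1 − 0.21603911)·447300/4154 = 12.178653.
Tier 4: Wₕ = 0.00454339; term = 0.00454339²·(1 − 0.20434783)·1980000/47 = 0.69191142.
Sum = 78.334287.

78.33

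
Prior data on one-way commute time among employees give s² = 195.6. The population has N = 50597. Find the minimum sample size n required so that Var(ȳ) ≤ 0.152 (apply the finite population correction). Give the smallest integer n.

Without fpc, n₀ = s²/D = 195.6/0.152 = 1286.8421.
With fpc, (1 − n/N)·s²/n ≤ D requires n ≥ n₀/(1 + n₀/N) = 1286.8421/(1 + 1286.8421/50597) = 1254.9254.
Rounding up, n = 1255.

1255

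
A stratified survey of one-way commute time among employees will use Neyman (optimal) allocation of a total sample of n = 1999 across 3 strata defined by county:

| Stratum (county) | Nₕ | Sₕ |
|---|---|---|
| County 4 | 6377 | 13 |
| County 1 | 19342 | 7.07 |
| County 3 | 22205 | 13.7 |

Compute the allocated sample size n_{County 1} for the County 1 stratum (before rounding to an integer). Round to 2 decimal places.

521.82

Neyman allocation: nₕ = n·NₕSₕ / Σⱼ NⱼSⱼ.
Σ NⱼSⱼ = 6377·13 + 19342·7.07 + 22205·13.7 = 523857.44.
n_{County 1} = 1999·19342·7.07 / 523857.44 = 521.82.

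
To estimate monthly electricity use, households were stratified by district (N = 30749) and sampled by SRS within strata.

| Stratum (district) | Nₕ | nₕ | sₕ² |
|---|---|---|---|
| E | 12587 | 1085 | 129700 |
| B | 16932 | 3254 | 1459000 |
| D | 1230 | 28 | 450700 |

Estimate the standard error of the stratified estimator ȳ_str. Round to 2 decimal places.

12.38

Var(ȳ_str) = Σₕ Wₕ²(1 − fₕ)sₕ²/nₕ with Wₕ = Nₕ/N, N = 30749.
E: Wₕ = 0.40934665; term = 0.40934665²·(1 − 0.08620005)·129700/1085 = 18.303909.
B: Wₕ = 0.55065205; term = 0.55065205²·(1 − 0.19218049)·1459000/3254 = 109.82636.
D: Wₕ = 0.04000130; term = 0.04000130²·(1 − 0.02276423)·450700/28 = 25.169646.
Sum = 153.29992.
SE = √(153.29992) = 12.38.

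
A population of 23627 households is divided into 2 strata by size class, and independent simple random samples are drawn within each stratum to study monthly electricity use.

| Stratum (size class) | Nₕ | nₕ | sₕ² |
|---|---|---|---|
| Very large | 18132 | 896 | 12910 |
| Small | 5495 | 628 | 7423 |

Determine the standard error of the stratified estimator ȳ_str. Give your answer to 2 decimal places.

Var(ȳ_str) = Σₕ Wₕ²(1 − fₕ)sₕ²/nₕ with Wₕ = Nₕ/N, N = 23627.
Very large: Wₕ = 0.76742710; term = 0.76742710²·(1 − 0.04941540)·12910/896 = 8.0664652.
Small: Wₕ = 0.23257290; term = 0.23257290²·(1 − 0.11428571)·7423/628 = 0.56628062.
Sum = 8.6327458.
SE = √(8.6327458) = 2.94.

2.94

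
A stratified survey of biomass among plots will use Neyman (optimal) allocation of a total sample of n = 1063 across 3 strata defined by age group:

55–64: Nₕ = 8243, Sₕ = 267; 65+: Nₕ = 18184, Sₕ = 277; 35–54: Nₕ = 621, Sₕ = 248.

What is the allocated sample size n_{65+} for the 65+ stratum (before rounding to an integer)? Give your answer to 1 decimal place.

Neyman allocation: nₕ = n·NₕSₕ / Σⱼ NⱼSⱼ.
Σ NⱼSⱼ = 8243·267 + 18184·277 + 621·248 = 7.391857 × 10^6.
n_{65+} = 1063·18184·277 / (7.391857 × 10^6) = 724.4.

724.4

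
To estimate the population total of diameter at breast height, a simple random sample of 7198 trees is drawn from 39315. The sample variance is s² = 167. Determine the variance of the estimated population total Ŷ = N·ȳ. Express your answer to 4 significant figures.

2.930 × 10^7

Var(Ŷ) = N²·Var(ȳ) = N²·(1 − n/N)·s²/n.
f = 7198/39315 = 0.18308534; Var(ȳ) = 0.81691466·167/7198 = 0.018953147.
Var(Ŷ) = 39315² · 0.018953147 = 2.9295296 × 10^7.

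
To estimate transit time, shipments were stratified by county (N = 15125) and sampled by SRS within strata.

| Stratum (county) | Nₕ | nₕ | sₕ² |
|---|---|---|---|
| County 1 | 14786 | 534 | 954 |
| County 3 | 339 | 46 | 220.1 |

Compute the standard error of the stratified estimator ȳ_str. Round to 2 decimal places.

Var(ȳ_str) = Σₕ Wₕ²(1 − fₕ)sₕ²/nₕ with Wₕ = Nₕ/N, N = 15125.
County 1: Wₕ = 0.97758678; term = 0.97758678²·(1 − 0.03611524)·954/534 = 1.6456704.
County 3: Wₕ = 0.02241322; term = 0.02241322²·(1 − 0.13569322)·220.1/46 = 0.0020774891.
Sum = 1.6477479.
SE = √(1.6477479) = 1.28.

1.28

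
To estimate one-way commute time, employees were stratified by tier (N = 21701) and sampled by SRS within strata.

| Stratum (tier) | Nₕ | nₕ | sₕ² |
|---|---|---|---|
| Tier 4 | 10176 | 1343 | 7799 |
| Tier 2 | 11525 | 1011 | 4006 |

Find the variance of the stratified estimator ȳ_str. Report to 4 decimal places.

2.1279

Var(ȳ_str) = Σₕ Wₕ²(1 − fₕ)sₕ²/nₕ with Wₕ = Nₕ/N, N = 21701.
Tier 4: Wₕ = 0.46891848; term = 0.46891848²·(1 − 0.13197720)·7799/1343 = 1.1083802.
Tier 2: Wₕ = 0.53108152; term = 0.53108152²·(1 − 0.08772234)·4006/1011 = 1.0195516.
Sum = 2.1279318.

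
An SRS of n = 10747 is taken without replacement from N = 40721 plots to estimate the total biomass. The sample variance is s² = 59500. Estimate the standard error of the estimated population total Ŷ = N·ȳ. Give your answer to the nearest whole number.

Var(Ŷ) = N²·Var(ȳ) = N²·(1 − n/N)·s²/n.
f = 10747/40721 = 0.26391788; Var(ȳ) = 0.73608212·59500/10747 = 4.0752662.
Var(Ŷ) = 40721² · 4.0752662 = 6.7576058 × 10^9.
SE(Ŷ) = √(6.7576058 × 10^9) = 82205.

82205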